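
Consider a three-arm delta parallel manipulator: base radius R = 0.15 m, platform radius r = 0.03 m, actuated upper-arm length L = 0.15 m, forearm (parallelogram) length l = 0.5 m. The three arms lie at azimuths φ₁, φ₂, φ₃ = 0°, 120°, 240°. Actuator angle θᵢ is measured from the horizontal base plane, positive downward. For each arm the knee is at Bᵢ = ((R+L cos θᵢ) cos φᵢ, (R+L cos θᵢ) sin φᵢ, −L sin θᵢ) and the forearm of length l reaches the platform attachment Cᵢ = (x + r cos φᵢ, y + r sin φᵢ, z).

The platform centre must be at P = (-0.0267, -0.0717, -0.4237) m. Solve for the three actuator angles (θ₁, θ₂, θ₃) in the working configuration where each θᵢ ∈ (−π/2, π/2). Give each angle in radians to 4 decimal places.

θ₁ = 0.1742, θ₂ = 0.2616, θ₃ = -0.2620

arm 1 (φ=0.0°): x'=-0.0267, y'=-0.0717
  A cos θ + B sin θ = C:  0.1467·cos θ + -0.4237·sin θ = 0.0711
  γ=atan2(-0.4237,0.1467)=-1.2375;  ψ=arccos(0.1585)=1.4117;  θ1=γ+ψ≈0.1742
arm 2 (φ=120.0°): x'=-0.0487, y'=0.0590
  e−x'=0.1687;  (l²−L²−(e−x')²−y'²−z²)/2L = 0.0534
  γ=atan2(-0.4237,0.1687)=-1.1918;  ψ=arccos(0.1171)=1.4534;  θ2=γ+ψ≈0.2616
rotate P by −φ3: (0.0754, 0.0127, -0.4237)
  A=0.0446, B=-0.4237, C=(l²−L²−A²−y'²−z²)/(2L)=0.1528
  √(A²+B²)=0.4260;  θ3 = -1.4660+1.2040 ≈ -0.2620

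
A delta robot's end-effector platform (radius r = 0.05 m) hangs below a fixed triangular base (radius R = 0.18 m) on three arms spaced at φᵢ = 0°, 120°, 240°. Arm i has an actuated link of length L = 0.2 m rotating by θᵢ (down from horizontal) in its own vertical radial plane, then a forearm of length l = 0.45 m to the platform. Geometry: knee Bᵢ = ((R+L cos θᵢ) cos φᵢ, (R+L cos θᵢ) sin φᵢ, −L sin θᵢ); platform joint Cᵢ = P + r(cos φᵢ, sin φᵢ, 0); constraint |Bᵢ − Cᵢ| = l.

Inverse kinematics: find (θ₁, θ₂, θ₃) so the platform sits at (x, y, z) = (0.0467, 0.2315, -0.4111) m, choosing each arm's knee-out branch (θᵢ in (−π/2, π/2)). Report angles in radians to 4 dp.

arm 1 (φ=0.0°): x'=0.0467, y'=0.2315
  e−x'=0.0833;  (l²−L²−(e−x')²−y'²−z²)/2L = -0.1676
  γ=atan2(-0.4111,0.0833)=-1.3709;  ψ=arccos(-0.3995)=1.9818;  θ1=γ+ψ≈0.6109
φ2=120.0° → target in arm frame (0.1771, -0.1562)
  A=-0.0471, B=-0.4111, C=(l²−L²−A²−y'²−z²)/(2L)=-0.0828
  γ=atan2(-0.4111,-0.0471)=-1.6850;  ψ=arccos(-0.2001)=1.7723;  θ2=γ+ψ≈0.0873
arm 3 (φ=240.0°): x'=-0.2238, y'=-0.0753
  A cos θ + B sin θ = C:  0.3538·cos θ + -0.4111·sin θ = -0.3434
  θ3 = atan2(B,A) + arccos(C/0.5424) = 1.3963

θ₁ = 0.6109, θ₂ = 0.0873, θ₃ = 1.3963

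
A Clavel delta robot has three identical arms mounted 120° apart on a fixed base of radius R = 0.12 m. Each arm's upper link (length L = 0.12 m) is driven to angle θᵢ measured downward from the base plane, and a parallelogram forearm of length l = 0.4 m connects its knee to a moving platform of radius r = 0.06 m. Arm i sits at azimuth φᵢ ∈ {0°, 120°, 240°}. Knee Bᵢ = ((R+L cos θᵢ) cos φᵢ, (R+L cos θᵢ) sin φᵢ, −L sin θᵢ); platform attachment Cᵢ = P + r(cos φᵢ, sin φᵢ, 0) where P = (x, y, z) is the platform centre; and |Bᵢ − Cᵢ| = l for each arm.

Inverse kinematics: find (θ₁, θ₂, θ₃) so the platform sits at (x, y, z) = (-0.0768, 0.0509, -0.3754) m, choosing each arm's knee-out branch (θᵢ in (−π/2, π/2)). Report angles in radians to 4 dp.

φ1=0.0° → target in arm frame (-0.0768, 0.0509)
  e−x'=0.1368;  (l²−L²−(e−x')²−y'²−z²)/2L = -0.0693
  γ=atan2(-0.3754,0.1368)=-1.2213;  ψ=arccos(-0.1734)=1.7451;  θ1=γ+ψ≈0.5238
rotate P by −φ2: (0.0825, 0.0411, -0.3754)
  A cos θ + B sin θ = C:  -0.0225·cos θ + -0.3754·sin θ = 0.0103
  √(A²+B²)=0.3761;  θ2 = -1.6306+1.5433 ≈ -0.0873
arm 3 (φ=240.0°): x'=-0.0057, y'=-0.0920
  A=0.0657, B=-0.3754, C=(l²−L²−A²−y'²−z²)/(2L)=-0.0337
  θ3 = atan2(B,A) + arccos(C/0.3811) = 0.2618

θ₁ = 0.5238, θ₂ = -0.0873, θ₃ = 0.2618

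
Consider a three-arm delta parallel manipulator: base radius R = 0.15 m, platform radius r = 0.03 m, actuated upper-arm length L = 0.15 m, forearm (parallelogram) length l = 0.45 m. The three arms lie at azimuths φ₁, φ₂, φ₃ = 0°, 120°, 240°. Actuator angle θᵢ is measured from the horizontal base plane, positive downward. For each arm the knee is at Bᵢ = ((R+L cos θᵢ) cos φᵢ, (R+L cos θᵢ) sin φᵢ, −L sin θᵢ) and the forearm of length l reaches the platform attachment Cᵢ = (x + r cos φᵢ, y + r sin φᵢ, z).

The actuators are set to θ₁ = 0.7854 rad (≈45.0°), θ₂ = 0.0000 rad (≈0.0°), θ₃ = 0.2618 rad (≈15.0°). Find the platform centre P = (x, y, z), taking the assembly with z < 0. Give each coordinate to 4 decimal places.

O1 = (0.2261·cos0.0°, 0.2261·sin0.0°, -0.1061) = (0.2261, 0.0000, -0.1061)
arm 2 at φ=120.0°: (R−r)+L cos θ2 = 0.2700;  O2 = (-0.1350, 0.2338, 0.0000)
O3 = (0.2649·cos240.0°, 0.2649·sin240.0°, -0.0388) = (-0.1324, -0.2294, -0.0388)
subtract pairs → two planes through P
linear system: -0.7221x+0.4677y = 0.0105−0.2121z; -0.7170x+-0.4588y = 0.0093−0.1345z
det = 0.6666;  x = -0.0138+0.2403z,  y = 0.0012+-0.0825z
quadratic in z: (1.0646)z²+(0.0966)z+(-0.1337)=0, √Δ=0.7607 → z ∈ {-0.4027, 0.3119}; z = -0.4027 (taking z<0)
x = -0.1106, y = 0.0345

(-0.1106, 0.0345, -0.4027)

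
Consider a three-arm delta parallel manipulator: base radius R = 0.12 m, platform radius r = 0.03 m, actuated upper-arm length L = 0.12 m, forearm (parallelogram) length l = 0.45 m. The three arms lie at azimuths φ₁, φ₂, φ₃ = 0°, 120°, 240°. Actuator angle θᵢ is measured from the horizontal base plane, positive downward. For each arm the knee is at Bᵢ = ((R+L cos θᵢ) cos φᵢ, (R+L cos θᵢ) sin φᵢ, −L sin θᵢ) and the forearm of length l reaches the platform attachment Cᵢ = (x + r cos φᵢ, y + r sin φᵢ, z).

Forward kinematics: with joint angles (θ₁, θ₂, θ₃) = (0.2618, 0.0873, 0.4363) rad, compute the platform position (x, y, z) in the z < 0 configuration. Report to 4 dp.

(0.0006, 0.0515, -0.4282)

arm 1 at φ=0.0°: ρ1 = 0.2059;  O1 = (0.2059, 0.0000, -0.0311)
φ2=120.0°: virtual centre (-0.1048, 0.1815, -0.0105), radius l
arm 3 at φ=240.0°: ρ3 = 0.1988;  O3 = (-0.0994, -0.1721, -0.0507)
subtract pairs → two planes through P
plane₁₂: -0.6214x+0.3629y+0.0412z = 0.0007
Cramer: x(z) = 0.0006-0.0002z;  y(z) = 0.0028-0.1138z
into |P−O₁|² = l²: 1.0130z² + 0.0616z + -0.1594 = 0;  Δ = 0.6495;  z = -0.4282 or 0.3674 → z<0 root = -0.4282
x = 0.0006, y = 0.0515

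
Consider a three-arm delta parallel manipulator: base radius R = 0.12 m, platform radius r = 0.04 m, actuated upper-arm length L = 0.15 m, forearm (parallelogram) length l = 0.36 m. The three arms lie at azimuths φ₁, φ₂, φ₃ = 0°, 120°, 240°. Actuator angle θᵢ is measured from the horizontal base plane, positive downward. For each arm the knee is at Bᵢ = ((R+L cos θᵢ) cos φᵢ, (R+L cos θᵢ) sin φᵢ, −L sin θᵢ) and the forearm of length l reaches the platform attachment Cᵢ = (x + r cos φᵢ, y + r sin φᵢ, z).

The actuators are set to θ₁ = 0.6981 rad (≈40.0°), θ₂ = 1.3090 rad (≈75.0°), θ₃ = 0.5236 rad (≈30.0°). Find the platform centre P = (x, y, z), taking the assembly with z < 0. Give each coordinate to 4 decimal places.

(0.0468, -0.1306, -0.3974)

arm 1 at φ=0.0°: ρ1 = 0.1949;  O1 = (0.1949, 0.0000, -0.0964)
O2 = (0.1188·cos120.0°, 0.1188·sin120.0°, -0.1449) = (-0.0594, 0.1029, -0.1449)
O3 = (0.2099·cos240.0°, 0.2099·sin240.0°, -0.0750) = (-0.1050, -0.1818, -0.0750)
subtract pairs → two planes through P
linear system: -0.5086x+0.2058y = -0.0122−-0.0969z; -0.5997x+-0.3636y = 0.0024−0.0428z
Cramer: x(z) = 0.0128-0.0857z;  y(z) = -0.0276+0.2592z
sphere 1 gives Az²+Bz+C=0 with A=1.0745, B=0.2097, C=-0.0864;  B²−4AC=0.4152;  roots -0.3974, 0.2022;  negative root z = -0.3974
x = 0.0468, y = -0.1306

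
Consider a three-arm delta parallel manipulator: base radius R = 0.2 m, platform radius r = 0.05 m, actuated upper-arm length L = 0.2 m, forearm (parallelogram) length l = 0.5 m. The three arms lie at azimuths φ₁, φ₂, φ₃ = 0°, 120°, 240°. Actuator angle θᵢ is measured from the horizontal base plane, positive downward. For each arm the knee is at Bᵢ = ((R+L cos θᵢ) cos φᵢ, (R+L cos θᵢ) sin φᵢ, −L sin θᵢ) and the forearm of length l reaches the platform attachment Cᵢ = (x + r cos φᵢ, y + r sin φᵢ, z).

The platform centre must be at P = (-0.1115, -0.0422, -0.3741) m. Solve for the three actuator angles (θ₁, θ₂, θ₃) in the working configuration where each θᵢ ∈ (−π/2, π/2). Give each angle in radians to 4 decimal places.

rotate P by −φ1: (-0.1115, -0.0422, -0.3741)
  e−x'=0.2615;  (l²−L²−(e−x')²−y'²−z²)/2L = -0.0003
  θ1 = atan2(B,A) + arccos(C/0.4564) = 0.6107
arm 2 (φ=120.0°): x'=0.0192, y'=0.1177
  A=0.1308, B=-0.3741, C=(l²−L²−A²−y'²−z²)/(2L)=0.0977
  γ=atan2(-0.3741,0.1308)=-1.2345;  ψ=arccos(0.2466)=1.3216;  θ2=γ+ψ≈0.0871
φ3=240.0° → target in arm frame (0.0923, -0.0755)
  e−x'=0.0577;  (l²−L²−(e−x')²−y'²−z²)/2L = 0.1526
  θ3 = atan2(B,A) + arccos(C/0.3785) = -0.2618

θ₁ = 0.6107, θ₂ = 0.0871, θ₃ = -0.2618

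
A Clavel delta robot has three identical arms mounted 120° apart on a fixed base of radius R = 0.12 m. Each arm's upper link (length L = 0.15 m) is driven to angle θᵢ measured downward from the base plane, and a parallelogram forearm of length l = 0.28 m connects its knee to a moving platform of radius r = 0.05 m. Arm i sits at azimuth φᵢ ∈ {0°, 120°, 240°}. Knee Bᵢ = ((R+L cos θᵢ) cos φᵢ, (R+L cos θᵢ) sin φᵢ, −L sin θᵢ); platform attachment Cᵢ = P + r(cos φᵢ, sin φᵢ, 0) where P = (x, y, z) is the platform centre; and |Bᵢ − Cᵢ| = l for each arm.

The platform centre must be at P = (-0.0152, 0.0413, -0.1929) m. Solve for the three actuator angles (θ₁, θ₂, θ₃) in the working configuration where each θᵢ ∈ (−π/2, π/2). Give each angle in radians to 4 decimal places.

arm 1 (φ=0.0°): x'=-0.0152, y'=0.0413
  A=0.0852, B=-0.1929, C=(l²−L²−A²−y'²−z²)/(2L)=0.0324
  θ1 = atan2(B,A) + arccos(C/0.2109) = 0.2616
rotate P by −φ2: (0.0434, -0.0075, -0.1929)
  A=0.0266, B=-0.1929, C=(l²−L²−A²−y'²−z²)/(2L)=0.0597
  θ2 = atan2(B,A) + arccos(C/0.1947) = -0.1747
φ3=240.0° → target in arm frame (-0.0282, -0.0338)
  A=0.0982, B=-0.1929, C=(l²−L²−A²−y'²−z²)/(2L)=0.0264
  θ3 = atan2(B,A) + arccos(C/0.2164) = 0.3486

θ₁ = 0.2616, θ₂ = -0.1747, θ₃ = 0.3486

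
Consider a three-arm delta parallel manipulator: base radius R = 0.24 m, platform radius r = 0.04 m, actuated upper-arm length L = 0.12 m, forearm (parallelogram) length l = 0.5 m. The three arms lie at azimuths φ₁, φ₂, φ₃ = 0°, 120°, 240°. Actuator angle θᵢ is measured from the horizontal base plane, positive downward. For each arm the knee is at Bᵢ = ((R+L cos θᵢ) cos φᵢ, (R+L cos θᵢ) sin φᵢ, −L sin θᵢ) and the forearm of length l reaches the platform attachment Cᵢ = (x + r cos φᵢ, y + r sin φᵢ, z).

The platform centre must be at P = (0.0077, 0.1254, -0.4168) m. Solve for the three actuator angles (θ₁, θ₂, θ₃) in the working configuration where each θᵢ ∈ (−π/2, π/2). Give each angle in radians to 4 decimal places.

θ₁ = 0.3489, θ₂ = -0.2620, θ₃ = 0.9596

arm 1 (φ=0.0°): x'=0.0077, y'=0.1254
  e−x'=0.1923;  (l²−L²−(e−x')²−y'²−z²)/2L = 0.0382
  √(A²+B²)=0.4590;  θ1 = -1.1385+1.4874 ≈ 0.3489
arm 2 (φ=120.0°): x'=0.1047, y'=-0.0694
  A cos θ + B sin θ = C:  0.0953·cos θ + -0.4168·sin θ = 0.2000
  √(A²+B²)=0.4275;  θ2 = -1.3461+1.0841 ≈ -0.2620
rotate P by −φ3: (-0.1124, -0.0560, -0.4168)
  A=0.3124, B=-0.4168, C=(l²−L²−A²−y'²−z²)/(2L)=-0.1620
  γ=atan2(-0.4168,0.3124)=-0.9275;  ψ=arccos(-0.3110)=1.8871;  θ3=γ+ψ≈0.9596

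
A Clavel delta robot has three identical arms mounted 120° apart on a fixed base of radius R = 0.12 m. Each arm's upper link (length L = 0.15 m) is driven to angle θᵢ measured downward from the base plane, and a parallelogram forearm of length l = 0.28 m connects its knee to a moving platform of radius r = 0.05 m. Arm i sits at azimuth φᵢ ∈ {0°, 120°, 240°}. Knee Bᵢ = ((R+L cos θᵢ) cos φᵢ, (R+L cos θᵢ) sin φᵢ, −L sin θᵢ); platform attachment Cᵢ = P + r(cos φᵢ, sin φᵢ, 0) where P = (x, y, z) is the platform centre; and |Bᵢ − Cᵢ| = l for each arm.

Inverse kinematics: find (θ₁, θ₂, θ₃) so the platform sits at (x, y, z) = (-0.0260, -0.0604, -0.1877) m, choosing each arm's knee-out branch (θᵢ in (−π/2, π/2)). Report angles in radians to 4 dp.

arm 1 (φ=0.0°): x'=-0.0260, y'=-0.0604
  A cos θ + B sin θ = C:  0.0960·cos θ + -0.1877·sin θ = 0.0260
  θ1 = atan2(B,A) + arccos(C/0.2108) = 0.3491
φ2=120.0° → target in arm frame (-0.0393, 0.0527)
  e−x'=0.1093;  (l²−L²−(e−x')²−y'²−z²)/2L = 0.0198
  γ=atan2(-0.1877,0.1093)=-1.0435;  ψ=arccos(0.0912)=1.4795;  θ2=γ+ψ≈0.4360
arm 3 (φ=240.0°): x'=0.0653, y'=0.0077
  A cos θ + B sin θ = C:  0.0047·cos θ + -0.1877·sin θ = 0.0686
  θ3 = atan2(B,A) + arccos(C/0.1878) = -0.3492

θ₁ = 0.3491, θ₂ = 0.4360, θ₃ = -0.3492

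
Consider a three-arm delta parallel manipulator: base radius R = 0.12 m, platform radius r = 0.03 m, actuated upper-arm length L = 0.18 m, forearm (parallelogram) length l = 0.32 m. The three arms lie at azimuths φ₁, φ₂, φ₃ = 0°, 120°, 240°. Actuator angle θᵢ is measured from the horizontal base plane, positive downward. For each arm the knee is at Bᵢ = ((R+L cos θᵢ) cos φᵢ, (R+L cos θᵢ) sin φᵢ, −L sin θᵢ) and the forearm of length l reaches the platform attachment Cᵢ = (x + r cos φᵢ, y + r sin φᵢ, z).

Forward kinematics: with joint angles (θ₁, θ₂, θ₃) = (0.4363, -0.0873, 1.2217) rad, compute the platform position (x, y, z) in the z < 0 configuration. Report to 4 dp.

centre 1 = (0.2531·cos0.0°, 0.2531·sin0.0°, -0.0761) = (0.2531, 0.0000, -0.0761)
centre 2 = (0.2693·cos120.0°, 0.2693·sin120.0°, 0.0157) = (-0.1347, 0.2332, 0.0157)
centre 3 = (0.1516·cos240.0°, 0.1516·sin240.0°, -0.1691) = (-0.0758, -0.1313, -0.1691)
subtract pairs → two planes through P
plane₁₂: -0.7756x+0.4665y+0.1835z = 0.0029
Cramer: x(z) = 0.0152-0.0757z;  y(z) = 0.0315-0.5193z
into |P−centre ₁|² = l²: 1.2754z² + 0.1554z + -0.0390 = 0;  Δ = 0.2232;  z = -0.2461 or 0.1243 → z<0 root = -0.2461
x = 0.0338, y = 0.1593

(0.0338, 0.1593, -0.2461)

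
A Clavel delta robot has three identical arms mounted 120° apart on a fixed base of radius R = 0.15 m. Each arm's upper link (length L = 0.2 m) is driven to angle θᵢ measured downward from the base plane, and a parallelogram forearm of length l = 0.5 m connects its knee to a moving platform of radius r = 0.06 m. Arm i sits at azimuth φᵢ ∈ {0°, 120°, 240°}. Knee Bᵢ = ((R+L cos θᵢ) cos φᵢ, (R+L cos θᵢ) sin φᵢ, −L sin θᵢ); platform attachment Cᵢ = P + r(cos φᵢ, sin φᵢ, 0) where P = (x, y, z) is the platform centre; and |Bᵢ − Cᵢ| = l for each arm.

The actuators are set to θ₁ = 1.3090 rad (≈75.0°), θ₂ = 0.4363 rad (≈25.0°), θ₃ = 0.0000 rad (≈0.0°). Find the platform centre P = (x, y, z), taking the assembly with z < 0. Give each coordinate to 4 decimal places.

O1 = (0.1418·cos0.0°, 0.1418·sin0.0°, -0.1932) = (0.1418, 0.0000, -0.1932)
arm 2 at φ=120.0°: (R−r)+L cos θ2 = 0.2713;  O2 = (-0.1356, 0.2349, -0.0845)
O3 = (0.2900·cos240.0°, 0.2900·sin240.0°, 0.0000) = (-0.1450, -0.2511, 0.0000)
eliminate P² terms by subtracting sphere 1 from 2 and 3
plane₁₂: -0.5548x+0.4698y+0.2173z = 0.0233
Cramer: x(z) = -0.0442+0.5303z;  y(z) = -0.0026+0.1637z
quadratic in z: (1.3080)z²+(0.1882)z+(-0.1781)=0, √Δ=0.9834 → z ∈ {-0.4479, 0.3040}; z = -0.4479 (taking z<0)
x = -0.2818, y = -0.0759

(-0.2818, -0.0759, -0.4479)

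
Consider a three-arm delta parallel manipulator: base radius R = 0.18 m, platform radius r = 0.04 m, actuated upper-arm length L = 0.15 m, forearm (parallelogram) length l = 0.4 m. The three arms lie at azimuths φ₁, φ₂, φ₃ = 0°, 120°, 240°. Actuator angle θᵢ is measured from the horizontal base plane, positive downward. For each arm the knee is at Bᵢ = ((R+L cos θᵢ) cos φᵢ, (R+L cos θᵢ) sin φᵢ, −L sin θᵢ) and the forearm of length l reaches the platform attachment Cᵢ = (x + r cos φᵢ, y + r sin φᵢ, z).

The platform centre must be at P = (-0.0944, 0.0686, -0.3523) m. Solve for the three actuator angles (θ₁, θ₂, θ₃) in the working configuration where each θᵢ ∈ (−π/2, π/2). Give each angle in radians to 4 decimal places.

φ1=0.0° → target in arm frame (-0.0944, 0.0686)
  A cos θ + B sin θ = C:  0.2344·cos θ + -0.3523·sin θ = -0.1542
  √(A²+B²)=0.4232;  θ1 = -0.9837+1.9438 ≈ 0.9601
rotate P by −φ2: (0.1066, 0.0475, -0.3523)
  e−x'=0.0334;  (l²−L²−(e−x')²−y'²−z²)/2L = 0.0334
  √(A²+B²)=0.3539;  θ2 = -1.4763+1.4763 ≈ 0.0000
rotate P by −φ3: (-0.0122, -0.1161, -0.3523)
  A cos θ + B sin θ = C:  0.1522·cos θ + -0.3523·sin θ = -0.0775
  √(A²+B²)=0.3838;  θ3 = -1.1630+1.7741 ≈ 0.6112

θ₁ = 0.9601, θ₂ = 0.0000, θ₃ = 0.6112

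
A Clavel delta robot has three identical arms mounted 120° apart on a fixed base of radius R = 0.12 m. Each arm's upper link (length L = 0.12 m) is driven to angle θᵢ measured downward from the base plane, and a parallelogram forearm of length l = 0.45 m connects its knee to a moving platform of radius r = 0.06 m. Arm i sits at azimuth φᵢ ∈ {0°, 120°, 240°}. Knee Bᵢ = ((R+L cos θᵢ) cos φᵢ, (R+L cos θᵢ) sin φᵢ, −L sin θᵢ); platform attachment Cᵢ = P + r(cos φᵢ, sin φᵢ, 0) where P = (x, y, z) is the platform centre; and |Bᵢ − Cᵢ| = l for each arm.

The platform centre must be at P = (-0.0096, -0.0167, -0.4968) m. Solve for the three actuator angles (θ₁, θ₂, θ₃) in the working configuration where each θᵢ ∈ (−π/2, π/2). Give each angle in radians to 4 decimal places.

rotate P by −φ1: (-0.0096, -0.0167, -0.4968)
  e−x'=0.0696;  (l²−L²−(e−x')²−y'²−z²)/2L = -0.2660
  γ=atan2(-0.4968,0.0696)=-1.4316;  ψ=arccos(-0.5302)=2.1296;  θ1=γ+ψ≈0.6980
φ2=120.0° → target in arm frame (-0.0097, 0.0167)
  e−x'=0.0697;  (l²−L²−(e−x')²−y'²−z²)/2L = -0.2660
  γ=atan2(-0.4968,0.0697)=-1.4315;  ψ=arccos(-0.5302)=2.1297;  θ2=γ+ψ≈0.6982
arm 3 (φ=240.0°): x'=0.0193, y'=0.0000
  e−x'=0.0407;  (l²−L²−(e−x')²−y'²−z²)/2L = -0.2515
  √(A²+B²)=0.4985;  θ3 = -1.4890+2.0997 ≈ 0.6108

θ₁ = 0.6980, θ₂ = 0.6982, θ₃ = 0.6108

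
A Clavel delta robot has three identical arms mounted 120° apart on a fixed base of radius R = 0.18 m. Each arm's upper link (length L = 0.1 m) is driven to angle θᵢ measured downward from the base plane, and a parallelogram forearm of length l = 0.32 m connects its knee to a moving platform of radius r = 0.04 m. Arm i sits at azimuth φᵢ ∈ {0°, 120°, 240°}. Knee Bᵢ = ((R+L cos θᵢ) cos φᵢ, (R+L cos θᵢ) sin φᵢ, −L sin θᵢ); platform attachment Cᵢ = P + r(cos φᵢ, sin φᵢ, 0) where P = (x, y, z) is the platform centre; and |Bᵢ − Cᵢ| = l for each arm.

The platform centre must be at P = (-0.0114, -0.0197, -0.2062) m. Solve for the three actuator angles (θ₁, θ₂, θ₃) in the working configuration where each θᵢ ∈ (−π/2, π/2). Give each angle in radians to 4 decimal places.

φ1=0.0° → target in arm frame (-0.0114, -0.0197)
  A=0.1514, B=-0.2062, C=(l²−L²−A²−y'²−z²)/(2L)=0.1329
  γ=atan2(-0.2062,0.1514)=-0.9375;  ψ=arccos(0.5194)=1.0247;  θ1=γ+ψ≈0.0872
φ2=120.0° → target in arm frame (-0.0114, 0.0197)
  A cos θ + B sin θ = C:  0.1514·cos θ + -0.2062·sin θ = 0.1329
  γ=atan2(-0.2062,0.1514)=-0.9376;  ψ=arccos(0.5196)=1.0244;  θ2=γ+ψ≈0.0868
arm 3 (φ=240.0°): x'=0.0228, y'=0.0000
  A=0.1172, B=-0.2062, C=(l²−L²−A²−y'²−z²)/(2L)=0.1807
  √(A²+B²)=0.2372;  θ3 = -1.0538+0.7048 ≈ -0.3490

θ₁ = 0.0872, θ₂ = 0.0868, θ₃ = -0.3490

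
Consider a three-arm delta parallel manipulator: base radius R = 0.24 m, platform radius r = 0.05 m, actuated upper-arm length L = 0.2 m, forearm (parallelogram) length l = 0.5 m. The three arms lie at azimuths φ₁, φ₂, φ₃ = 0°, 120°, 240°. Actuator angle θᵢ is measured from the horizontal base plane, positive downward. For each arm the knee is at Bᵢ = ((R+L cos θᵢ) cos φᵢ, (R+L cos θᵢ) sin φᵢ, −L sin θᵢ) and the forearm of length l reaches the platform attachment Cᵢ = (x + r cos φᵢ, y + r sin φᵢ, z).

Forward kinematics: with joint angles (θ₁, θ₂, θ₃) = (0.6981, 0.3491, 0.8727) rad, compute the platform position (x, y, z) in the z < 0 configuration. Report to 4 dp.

arm 1 at φ=0.0°: ρ1 = 0.3432;  S1 = (0.3432, 0.0000, -0.1286)
S2 = (0.3779·cos120.0°, 0.3779·sin120.0°, -0.0684) = (-0.1890, 0.3273, -0.0684)
φ3=240.0°: virtual centre (-0.1593, -0.2759, -0.1532), radius l
eliminate P² terms by subtracting sphere 1 from 2 and 3
linear system: -1.0644x+0.6546y = 0.0132−0.1203z; -1.0050x+-0.5517y = -0.0094−-0.0493z
det = 1.2451;  x = -0.0009+0.0274z,  y = 0.0187+-0.1392z
quadratic in z: (1.0201)z²+(0.2331)z+(-0.1147)=0, √Δ=0.7227 → z ∈ {-0.4685, 0.2400}; z = -0.4685 (taking z<0)
x = -0.0137, y = 0.0839

(-0.0137, 0.0839, -0.4685)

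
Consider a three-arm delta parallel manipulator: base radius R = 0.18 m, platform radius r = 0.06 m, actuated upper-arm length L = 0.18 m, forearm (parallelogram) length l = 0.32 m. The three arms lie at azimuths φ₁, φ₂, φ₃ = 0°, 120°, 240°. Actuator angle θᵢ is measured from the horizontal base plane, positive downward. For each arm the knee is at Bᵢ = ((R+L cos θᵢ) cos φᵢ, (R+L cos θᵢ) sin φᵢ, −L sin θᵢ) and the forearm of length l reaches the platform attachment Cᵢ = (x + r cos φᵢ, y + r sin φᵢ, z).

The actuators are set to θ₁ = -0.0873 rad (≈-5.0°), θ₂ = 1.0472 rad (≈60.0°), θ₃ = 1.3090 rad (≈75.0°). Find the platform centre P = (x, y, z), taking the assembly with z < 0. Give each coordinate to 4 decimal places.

(0.1593, 0.0414, -0.2691)

arm 1 at φ=0.0°: e+L cos θ1 = 0.2993;  centre 1 = (0.2993, 0.0000, 0.0157)
centre 2 = (0.2100·cos120.0°, 0.2100·sin120.0°, -0.1559) = (-0.1050, 0.1819, -0.1559)
centre 3 = (0.1666·cos240.0°, 0.1666·sin240.0°, -0.1739) = (-0.0833, -0.1443, -0.1739)
eliminate P² terms by subtracting sphere 1 from 2 and 3
linear system: -0.8086x+0.3637y = -0.0214−-0.3432z; -0.7652x+-0.2885y = -0.0319−-0.3791z
det = 0.5117;  x = 0.0347+-0.4630z,  y = 0.0183+-0.0860z
into |P−centre ₁|² = l²: 1.2218z² + 0.2105z + -0.0318 = 0;  Δ = 0.1998;  z = -0.2691 or 0.0968 → z<0 root = -0.2691
x = 0.1593, y = 0.0414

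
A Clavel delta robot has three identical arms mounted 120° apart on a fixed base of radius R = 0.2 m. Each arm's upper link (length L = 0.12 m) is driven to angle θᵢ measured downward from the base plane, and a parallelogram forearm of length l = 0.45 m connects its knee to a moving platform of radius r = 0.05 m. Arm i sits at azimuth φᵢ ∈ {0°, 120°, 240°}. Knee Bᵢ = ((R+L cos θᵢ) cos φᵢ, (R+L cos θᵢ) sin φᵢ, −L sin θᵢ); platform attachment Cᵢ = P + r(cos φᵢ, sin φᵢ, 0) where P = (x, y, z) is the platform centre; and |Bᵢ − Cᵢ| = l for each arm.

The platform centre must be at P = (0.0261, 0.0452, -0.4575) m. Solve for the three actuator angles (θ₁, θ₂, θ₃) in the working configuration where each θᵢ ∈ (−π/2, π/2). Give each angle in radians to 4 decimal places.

φ1=0.0° → target in arm frame (0.0261, 0.0452)
  A cos θ + B sin θ = C:  0.1239·cos θ + -0.4575·sin θ = -0.1608
  √(A²+B²)=0.4740;  θ1 = -1.3063+1.9170 ≈ 0.6107
rotate P by −φ2: (0.0261, -0.0452, -0.4575)
  A=0.1239, B=-0.4575, C=(l²−L²−A²−y'²−z²)/(2L)=-0.1608
  θ2 = atan2(B,A) + arccos(C/0.4740) = 0.6107
arm 3 (φ=240.0°): x'=-0.0522, y'=0.0000
  A=0.2022, B=-0.4575, C=(l²−L²−A²−y'²−z²)/(2L)=-0.2587
  √(A²+B²)=0.5002;  θ3 = -1.1547+2.1144 ≈ 0.9597

θ₁ = 0.6107, θ₂ = 0.6107, θ₃ = 0.9597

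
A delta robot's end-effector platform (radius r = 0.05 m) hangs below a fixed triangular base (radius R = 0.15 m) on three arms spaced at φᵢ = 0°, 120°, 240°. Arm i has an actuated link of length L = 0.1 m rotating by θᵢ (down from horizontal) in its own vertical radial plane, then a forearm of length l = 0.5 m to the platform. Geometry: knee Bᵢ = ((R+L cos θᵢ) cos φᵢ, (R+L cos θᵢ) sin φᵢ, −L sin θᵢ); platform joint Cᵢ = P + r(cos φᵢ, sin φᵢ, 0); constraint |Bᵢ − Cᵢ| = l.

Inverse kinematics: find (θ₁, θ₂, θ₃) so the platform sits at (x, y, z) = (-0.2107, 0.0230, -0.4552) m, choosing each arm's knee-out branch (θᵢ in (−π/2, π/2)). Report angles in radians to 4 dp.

φ1=0.0° → target in arm frame (-0.2107, 0.0230)
  A=0.3107, B=-0.4552, C=(l²−L²−A²−y'²−z²)/(2L)=-0.3214
  θ1 = atan2(B,A) + arccos(C/0.5511) = 1.2214
rotate P by −φ2: (0.1253, 0.1710, -0.4552)
  e−x'=-0.0253;  (l²−L²−(e−x')²−y'²−z²)/2L = 0.0146
  √(A²+B²)=0.4559;  θ2 = -1.6263+1.5387 ≈ -0.0875
φ3=240.0° → target in arm frame (0.0854, -0.1940)
  A=0.0146, B=-0.4552, C=(l²−L²−A²−y'²−z²)/(2L)=-0.0252
  θ3 = atan2(B,A) + arccos(C/0.4554) = 0.0874

θ₁ = 1.2214, θ₂ = -0.0875, θ₃ = 0.0874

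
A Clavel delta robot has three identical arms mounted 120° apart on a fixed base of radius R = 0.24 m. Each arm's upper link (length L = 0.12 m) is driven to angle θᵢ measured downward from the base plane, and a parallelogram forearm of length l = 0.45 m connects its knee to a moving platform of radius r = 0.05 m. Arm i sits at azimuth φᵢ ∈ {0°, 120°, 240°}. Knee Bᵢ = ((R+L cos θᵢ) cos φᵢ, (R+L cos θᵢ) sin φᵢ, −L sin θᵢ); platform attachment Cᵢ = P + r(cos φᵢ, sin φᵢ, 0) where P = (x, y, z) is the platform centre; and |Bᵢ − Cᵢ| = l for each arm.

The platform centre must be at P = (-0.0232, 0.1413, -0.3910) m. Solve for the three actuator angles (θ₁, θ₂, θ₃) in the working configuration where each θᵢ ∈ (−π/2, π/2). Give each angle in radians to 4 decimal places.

θ₁ = 0.7857, θ₂ = -0.1744, θ₃ = 1.2216

φ1=0.0° → target in arm frame (-0.0232, 0.1413)
  A cos θ + B sin θ = C:  0.2132·cos θ + -0.3910·sin θ = -0.1258
  √(A²+B²)=0.4453;  θ1 = -1.0716+1.8573 ≈ 0.7857
φ2=120.0° → target in arm frame (0.1340, -0.0506)
  A cos θ + B sin θ = C:  0.0560·cos θ + -0.3910·sin θ = 0.1230
  √(A²+B²)=0.3950;  θ2 = -1.4285+1.2541 ≈ -0.1744
rotate P by −φ3: (-0.1108, -0.0907, -0.3910)
  A=0.3008, B=-0.3910, C=(l²−L²−A²−y'²−z²)/(2L)=-0.2645
  √(A²+B²)=0.4933;  θ3 = -0.9151+2.1367 ≈ 1.2216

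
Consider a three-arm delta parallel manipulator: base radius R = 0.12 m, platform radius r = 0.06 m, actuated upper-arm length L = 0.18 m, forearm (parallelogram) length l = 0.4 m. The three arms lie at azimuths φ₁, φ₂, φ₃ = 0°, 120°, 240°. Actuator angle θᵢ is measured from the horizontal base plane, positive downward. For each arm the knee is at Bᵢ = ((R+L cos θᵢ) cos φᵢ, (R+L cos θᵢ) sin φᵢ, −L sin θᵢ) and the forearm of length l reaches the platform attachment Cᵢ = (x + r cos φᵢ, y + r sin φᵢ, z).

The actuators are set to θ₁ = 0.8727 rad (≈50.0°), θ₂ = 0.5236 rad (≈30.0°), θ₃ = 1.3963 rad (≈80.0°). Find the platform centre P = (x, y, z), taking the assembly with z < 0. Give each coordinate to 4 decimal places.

(0.0378, 0.1887, -0.4625)

φ1=0.0°: virtual centre (0.1757, 0.0000, -0.1379), radius l
φ2=120.0°: virtual centre (-0.1079, 0.1870, -0.0900), radius l
O3 = (0.0913·cos240.0°, 0.0913·sin240.0°, -0.1773) = (-0.0456, -0.0790, -0.1773)
subtract pairs → two planes through P
[-0.5673 0.3739 0.0958]·P = 0.0048;  [-0.4426 -0.1580 -0.0787]·P = -0.0101
Cramer: x(z) = 0.0119-0.0561z;  y(z) = 0.0309-0.3412z
into |P−O₁|² = l²: 1.1196z² + 0.2731z + -0.1132 = 0;  Δ = 0.5815;  z = -0.4625 or 0.2186 → z<0 root = -0.4625
x = 0.0378, y = 0.1887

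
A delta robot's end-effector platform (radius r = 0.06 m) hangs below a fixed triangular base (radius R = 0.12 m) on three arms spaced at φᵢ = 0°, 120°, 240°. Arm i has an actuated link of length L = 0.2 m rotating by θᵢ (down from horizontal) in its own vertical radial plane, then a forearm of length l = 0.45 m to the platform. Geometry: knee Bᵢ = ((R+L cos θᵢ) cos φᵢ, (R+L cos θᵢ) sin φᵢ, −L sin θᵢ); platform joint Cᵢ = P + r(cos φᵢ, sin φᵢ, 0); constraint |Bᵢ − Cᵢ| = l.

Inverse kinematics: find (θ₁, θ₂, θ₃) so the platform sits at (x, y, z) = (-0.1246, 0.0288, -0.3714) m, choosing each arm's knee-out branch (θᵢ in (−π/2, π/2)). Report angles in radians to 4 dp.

θ₁ = 0.5237, θ₂ = -0.1746, θ₃ = -0.0002

rotate P by −φ1: (-0.1246, 0.0288, -0.3714)
  A=0.1846, B=-0.3714, C=(l²−L²−A²−y'²−z²)/(2L)=-0.0259
  √(A²+B²)=0.4147;  θ1 = -1.1095+1.6332 ≈ 0.5237
rotate P by −φ2: (0.0872, 0.0935, -0.3714)
  A=-0.0272, B=-0.3714, C=(l²−L²−A²−y'²−z²)/(2L)=0.0377
  √(A²+B²)=0.3724;  θ2 = -1.6440+1.4694 ≈ -0.1746
rotate P by −φ3: (0.0374, -0.1223, -0.3714)
  A=0.0226, B=-0.3714, C=(l²−L²−A²−y'²−z²)/(2L)=0.0227
  γ=atan2(-0.3714,0.0226)=-1.5099;  ψ=arccos(0.0611)=1.5097;  θ3=γ+ψ≈-0.0002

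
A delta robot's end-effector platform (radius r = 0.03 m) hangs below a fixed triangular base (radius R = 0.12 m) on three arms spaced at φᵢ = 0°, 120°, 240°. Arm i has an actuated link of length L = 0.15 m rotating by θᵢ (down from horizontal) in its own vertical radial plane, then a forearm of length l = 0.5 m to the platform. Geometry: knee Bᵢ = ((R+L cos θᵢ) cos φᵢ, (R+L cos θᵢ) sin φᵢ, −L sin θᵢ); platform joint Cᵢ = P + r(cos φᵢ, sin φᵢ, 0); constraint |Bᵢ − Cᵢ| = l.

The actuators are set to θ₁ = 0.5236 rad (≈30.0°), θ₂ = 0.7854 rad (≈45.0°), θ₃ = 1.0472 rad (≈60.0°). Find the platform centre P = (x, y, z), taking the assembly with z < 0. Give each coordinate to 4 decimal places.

(0.0907, 0.0557, -0.5548)

arm 1 at φ=0.0°: e+L cos θ1 = 0.2199;  O1 = (0.2199, 0.0000, -0.0750)
arm 2 at φ=120.0°: e+L cos θ2 = 0.1961;  O2 = (-0.0980, 0.1698, -0.1061)
arm 3 at φ=240.0°: e+L cos θ3 = 0.1650;  O3 = (-0.0825, -0.1429, -0.1299)
eliminate P² terms by subtracting sphere 1 from 2 and 3
[-0.6359 0.3396 -0.0621]·P = -0.0043;  [-0.6048 -0.2858 -0.1098]·P = -0.0099
Cramer: x(z) = 0.0118-0.1422z;  y(z) = 0.0095-0.0833z
sphere 1 gives Az²+Bz+C=0 with A=1.0272, B=0.2076, C=-0.2010;  B²−4AC=0.8689;  roots -0.5548, 0.3527;  negative root z = -0.5548
x = 0.0907, y = 0.0557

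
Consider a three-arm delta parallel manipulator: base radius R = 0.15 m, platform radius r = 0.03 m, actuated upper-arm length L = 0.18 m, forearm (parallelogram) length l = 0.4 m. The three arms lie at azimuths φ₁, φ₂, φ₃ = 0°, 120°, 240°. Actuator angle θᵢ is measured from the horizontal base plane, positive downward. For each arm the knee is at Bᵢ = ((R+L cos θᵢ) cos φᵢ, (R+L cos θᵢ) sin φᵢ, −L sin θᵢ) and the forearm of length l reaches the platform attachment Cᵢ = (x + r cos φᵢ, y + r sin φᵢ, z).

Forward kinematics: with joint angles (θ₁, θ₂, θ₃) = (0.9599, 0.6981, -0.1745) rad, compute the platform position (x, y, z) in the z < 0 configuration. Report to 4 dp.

(-0.1112, -0.1086, -0.3381)

S1 = (0.2232·cos0.0°, 0.2232·sin0.0°, -0.1474) = (0.2232, 0.0000, -0.1474)
S2 = (0.2579·cos120.0°, 0.2579·sin120.0°, -0.1157) = (-0.1289, 0.2233, -0.1157)
arm 3 at φ=240.0°: e+L cos θ3 = 0.2973;  S3 = (-0.1486, -0.2574, 0.0313)
|S₂|²−|S₁|² = 0.0083;  |S₃|²−|S₁|² = 0.0178
[-0.7044 0.4467 0.0635]·P = 0.0083;  [-0.7438 -0.5149 0.3574]·P = 0.0178
Cramer: x(z) = -0.0176+0.2768z;  y(z) = -0.0091+0.2943z
quadratic in z: (1.1632)z²+(0.1562)z+(-0.0802)=0, √Δ=0.6305 → z ∈ {-0.3381, 0.2038}; z = -0.3381 (taking z<0)
x = -0.1112, y = -0.1086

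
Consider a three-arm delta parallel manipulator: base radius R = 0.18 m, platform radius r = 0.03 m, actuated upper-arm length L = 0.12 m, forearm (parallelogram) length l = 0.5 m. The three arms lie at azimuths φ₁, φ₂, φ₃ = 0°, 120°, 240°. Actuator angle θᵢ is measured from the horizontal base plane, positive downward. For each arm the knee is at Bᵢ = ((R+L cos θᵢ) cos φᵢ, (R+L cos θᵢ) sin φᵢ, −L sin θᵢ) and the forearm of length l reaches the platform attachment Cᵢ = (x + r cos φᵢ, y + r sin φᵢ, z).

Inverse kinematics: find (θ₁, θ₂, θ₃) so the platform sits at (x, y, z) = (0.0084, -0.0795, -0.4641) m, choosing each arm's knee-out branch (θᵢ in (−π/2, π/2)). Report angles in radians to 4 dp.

rotate P by −φ1: (0.0084, -0.0795, -0.4641)
  A=0.1416, B=-0.4641, C=(l²−L²−A²−y'²−z²)/(2L)=-0.0257
  γ=atan2(-0.4641,0.1416)=-1.2747;  ψ=arccos(-0.0529)=1.6237;  θ1=γ+ψ≈0.3491
φ2=120.0° → target in arm frame (-0.0730, 0.0325)
  A cos θ + B sin θ = C:  0.2230·cos θ + -0.4641·sin θ = -0.1275
  √(A²+B²)=0.5149;  θ2 = -1.1228+1.8210 ≈ 0.6982
φ3=240.0° → target in arm frame (0.0646, 0.0470)
  A=0.0854, B=-0.4641, C=(l²−L²−A²−y'²−z²)/(2L)=0.0446
  θ3 = atan2(B,A) + arccos(C/0.4719) = 0.0871

θ₁ = 0.3491, θ₂ = 0.6982, θ₃ = 0.0871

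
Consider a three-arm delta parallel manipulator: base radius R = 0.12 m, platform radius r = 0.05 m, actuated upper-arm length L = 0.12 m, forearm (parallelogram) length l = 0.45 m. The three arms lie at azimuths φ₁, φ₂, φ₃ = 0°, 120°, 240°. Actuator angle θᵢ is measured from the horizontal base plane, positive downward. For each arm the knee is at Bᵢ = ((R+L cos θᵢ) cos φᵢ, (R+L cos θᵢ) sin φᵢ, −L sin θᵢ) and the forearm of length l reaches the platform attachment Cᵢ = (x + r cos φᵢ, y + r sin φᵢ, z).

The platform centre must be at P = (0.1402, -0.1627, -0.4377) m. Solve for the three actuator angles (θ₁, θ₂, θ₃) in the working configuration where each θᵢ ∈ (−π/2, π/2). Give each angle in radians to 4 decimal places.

θ₁ = 0.1750, θ₂ = 1.3094, θ₃ = 0.4366

rotate P by −φ1: (0.1402, -0.1627, -0.4377)
  A cos θ + B sin θ = C:  -0.0702·cos θ + -0.4377·sin θ = -0.1453
  θ1 = atan2(B,A) + arccos(C/0.4433) = 0.1750
φ2=120.0° → target in arm frame (-0.2110, -0.0401)
  A=0.2810, B=-0.4377, C=(l²−L²−A²−y'²−z²)/(2L)=-0.3502
  θ2 = atan2(B,A) + arccos(C/0.5201) = 1.3094
φ3=240.0° → target in arm frame (0.0708, 0.2028)
  A cos θ + B sin θ = C:  -0.0008·cos θ + -0.4377·sin θ = -0.1858
  γ=atan2(-0.4377,-0.0008)=-1.5726;  ψ=arccos(-0.4245)=2.0092;  θ3=γ+ψ≈0.4366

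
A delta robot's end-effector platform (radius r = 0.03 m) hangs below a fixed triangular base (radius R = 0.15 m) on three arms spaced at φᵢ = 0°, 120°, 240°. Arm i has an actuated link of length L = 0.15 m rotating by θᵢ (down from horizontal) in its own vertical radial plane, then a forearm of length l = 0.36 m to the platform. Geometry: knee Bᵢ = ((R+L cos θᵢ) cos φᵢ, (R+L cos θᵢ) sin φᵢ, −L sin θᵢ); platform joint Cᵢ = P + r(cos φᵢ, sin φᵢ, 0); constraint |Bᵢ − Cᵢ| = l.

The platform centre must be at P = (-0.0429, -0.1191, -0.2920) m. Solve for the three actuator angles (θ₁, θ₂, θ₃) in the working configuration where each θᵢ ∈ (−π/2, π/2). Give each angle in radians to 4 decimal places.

θ₁ = 0.6983, θ₂ = 0.8725, θ₃ = -0.2615

φ1=0.0° → target in arm frame (-0.0429, -0.1191)
  A cos θ + B sin θ = C:  0.1629·cos θ + -0.2920·sin θ = -0.0630
  γ=atan2(-0.2920,0.1629)=-1.0619;  ψ=arccos(-0.1883)=1.7602;  θ1=γ+ψ≈0.6983
φ2=120.0° → target in arm frame (-0.0817, 0.0967)
  A=0.2017, B=-0.2920, C=(l²−L²−A²−y'²−z²)/(2L)=-0.0940
  √(A²+B²)=0.3549;  θ2 = -0.9663+1.8388 ≈ 0.8725
arm 3 (φ=240.0°): x'=0.1246, y'=0.0224
  e−x'=-0.0046;  (l²−L²−(e−x')²−y'²−z²)/2L = 0.0710
  θ3 = atan2(B,A) + arccos(C/0.2920) = -0.2615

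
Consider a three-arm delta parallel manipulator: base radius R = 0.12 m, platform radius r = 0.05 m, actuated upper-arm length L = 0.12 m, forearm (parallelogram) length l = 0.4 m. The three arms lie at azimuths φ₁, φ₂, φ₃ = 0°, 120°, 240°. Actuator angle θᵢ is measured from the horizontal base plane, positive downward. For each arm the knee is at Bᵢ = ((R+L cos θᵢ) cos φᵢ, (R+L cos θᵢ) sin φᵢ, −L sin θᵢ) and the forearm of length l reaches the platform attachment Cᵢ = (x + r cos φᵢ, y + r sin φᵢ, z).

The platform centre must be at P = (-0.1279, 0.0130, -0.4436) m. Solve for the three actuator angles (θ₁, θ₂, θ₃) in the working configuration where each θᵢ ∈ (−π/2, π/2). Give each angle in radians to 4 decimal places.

rotate P by −φ1: (-0.1279, 0.0130, -0.4436)
  A=0.1979, B=-0.4436, C=(l²−L²−A²−y'²−z²)/(2L)=-0.3771
  γ=atan2(-0.4436,0.1979)=-1.1512;  ψ=arccos(-0.7764)=2.4598;  θ1=γ+ψ≈1.3086
φ2=120.0° → target in arm frame (0.0752, 0.1043)
  e−x'=-0.0052;  (l²−L²−(e−x')²−y'²−z²)/2L = -0.2587
  θ2 = atan2(B,A) + arccos(C/0.4436) = 0.6107
arm 3 (φ=240.0°): x'=0.0527, y'=-0.1173
  e−x'=0.0173;  (l²−L²−(e−x')²−y'²−z²)/2L = -0.2718
  θ3 = atan2(B,A) + arccos(C/0.4439) = 0.6979

θ₁ = 1.3086, θ₂ = 0.6107, θ₃ = 0.6979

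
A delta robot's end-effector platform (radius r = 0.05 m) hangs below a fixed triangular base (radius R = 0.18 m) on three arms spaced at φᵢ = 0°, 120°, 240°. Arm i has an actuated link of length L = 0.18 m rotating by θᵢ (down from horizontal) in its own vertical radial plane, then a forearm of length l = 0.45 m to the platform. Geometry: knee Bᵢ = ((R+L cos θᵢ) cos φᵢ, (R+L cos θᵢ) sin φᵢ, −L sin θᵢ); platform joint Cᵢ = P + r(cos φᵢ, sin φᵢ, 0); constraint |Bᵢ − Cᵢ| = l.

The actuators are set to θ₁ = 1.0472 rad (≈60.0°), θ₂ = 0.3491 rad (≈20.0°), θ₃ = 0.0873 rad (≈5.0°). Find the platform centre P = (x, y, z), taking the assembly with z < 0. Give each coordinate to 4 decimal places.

O1 = (0.2200·cos0.0°, 0.2200·sin0.0°, -0.1559) = (0.2200, 0.0000, -0.1559)
O2 = (0.2991·cos120.0°, 0.2991·sin120.0°, -0.0616) = (-0.1496, 0.2591, -0.0616)
arm 3 at φ=240.0°: e+L cos θ3 = 0.3093;  O3 = (-0.1547, -0.2679, -0.0157)
subtract pairs → two planes through P
linear system: -0.7391x+0.5181y = 0.0206−0.1886z; -0.7493x+-0.5357y = 0.0232−0.2804z
Cramer: x(z) = -0.0294+0.3141z;  y(z) = -0.0022+0.0840z
into |P−O₁|² = l²: 1.1057z² + 0.1547z + -0.1160 = 0;  Δ = 0.5370;  z = -0.4013 or 0.2614 → z<0 root = -0.4013
x = -0.1555, y = -0.0359

(-0.1555, -0.0359, -0.4013)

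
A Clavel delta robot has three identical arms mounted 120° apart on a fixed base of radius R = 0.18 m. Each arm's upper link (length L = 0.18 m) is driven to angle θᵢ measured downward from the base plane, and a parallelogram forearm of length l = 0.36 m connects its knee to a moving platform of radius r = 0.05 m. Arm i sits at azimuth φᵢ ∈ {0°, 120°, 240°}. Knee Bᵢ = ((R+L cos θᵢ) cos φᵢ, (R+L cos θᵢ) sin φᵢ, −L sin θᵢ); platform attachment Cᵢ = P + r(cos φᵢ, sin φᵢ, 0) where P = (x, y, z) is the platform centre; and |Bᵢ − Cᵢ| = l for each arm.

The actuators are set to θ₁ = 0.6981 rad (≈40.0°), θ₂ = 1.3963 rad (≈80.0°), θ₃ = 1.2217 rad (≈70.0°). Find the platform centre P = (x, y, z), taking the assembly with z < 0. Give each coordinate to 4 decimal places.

φ1=0.0°: virtual centre (0.2679, 0.0000, -0.1157), radius l
centre 2 = (0.1613·cos120.0°, 0.1613·sin120.0°, -0.1773) = (-0.0806, 0.1396, -0.1773)
centre 3 = (0.1916·cos240.0°, 0.1916·sin240.0°, -0.1691) = (-0.0958, -0.1659, -0.1691)
eliminate P² terms by subtracting sphere 1 from 2 and 3
linear system: -0.6970x+0.2793y = -0.0277−-0.1231z; -0.7274x+-0.3318y = -0.0198−-0.1069z
Cramer: x(z) = 0.0339-0.1628z;  y(z) = -0.0146+0.0347z
quadratic in z: (1.0277)z²+(0.3065)z+(-0.0613)=0, √Δ=0.5881 → z ∈ {-0.4353, 0.1370}; z = -0.4353 (taking z<0)
x = 0.1048, y = -0.0297

(0.1048, -0.0297, -0.4353)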